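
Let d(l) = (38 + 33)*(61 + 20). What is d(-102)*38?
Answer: 218538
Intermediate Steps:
d(l) = 5751 (d(l) = 71*81 = 5751)
d(-102)*38 = 5751*38 = 218538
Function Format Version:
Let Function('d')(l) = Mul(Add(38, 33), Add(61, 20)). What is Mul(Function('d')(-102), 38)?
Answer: 218538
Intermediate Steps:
Function('d')(l) = 5751 (Function('d')(l) = Mul(71, 81) = 5751)
Mul(Function('d')(-102), 38) = Mul(5751, 38) = 218538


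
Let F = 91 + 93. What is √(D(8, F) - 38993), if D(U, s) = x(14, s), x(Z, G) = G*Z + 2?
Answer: I*√36415 ≈ 190.83*I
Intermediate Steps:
F = 184
x(Z, G) = 2 + G*Z
D(U, s) = 2 + 14*s (D(U, s) = 2 + s*14 = 2 + 14*s)
√(D(8, F) - 38993) = √((2 + 14*184) - 38993) = √((2 + 2576) - 38993) = √(2578 - 38993) = √(-36415) = I*√36415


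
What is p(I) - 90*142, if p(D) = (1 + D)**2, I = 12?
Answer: -12611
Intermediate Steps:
p(I) - 90*142 = (1 + 12)**2 - 90*142 = 13**2 - 12780 = 169 - 12780 = -12611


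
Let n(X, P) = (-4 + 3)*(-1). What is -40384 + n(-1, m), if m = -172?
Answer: -40383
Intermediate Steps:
n(X, P) = 1 (n(X, P) = -1*(-1) = 1)
-40384 + n(-1, m) = -40384 + 1 = -40383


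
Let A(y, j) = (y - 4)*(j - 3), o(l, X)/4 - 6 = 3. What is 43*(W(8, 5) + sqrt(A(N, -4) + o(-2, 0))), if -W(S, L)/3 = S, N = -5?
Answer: -1032 + 129*sqrt(11) ≈ -604.16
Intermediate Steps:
o(l, X) = 36 (o(l, X) = 24 + 4*3 = 24 + 12 = 36)
W(S, L) = -3*S
A(y, j) = (-4 + y)*(-3 + j)
43*(W(8, 5) + sqrt(A(N, -4) + o(-2, 0))) = 43*(-3*8 + sqrt((12 - 4*(-4) - 3*(-5) - 4*(-5)) + 36)) = 43*(-24 + sqrt((12 + 16 + 15 + 20) + 36)) = 43*(-24 + sqrt(63 + 36)) = 43*(-24 + sqrt(99)) = 43*(-24 + 3*sqrt(11)) = -1032 + 129*sqrt(11)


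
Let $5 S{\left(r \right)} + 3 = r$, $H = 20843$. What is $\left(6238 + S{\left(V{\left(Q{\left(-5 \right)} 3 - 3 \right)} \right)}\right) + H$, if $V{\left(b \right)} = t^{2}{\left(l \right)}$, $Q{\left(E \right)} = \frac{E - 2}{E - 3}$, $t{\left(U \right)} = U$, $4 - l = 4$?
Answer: $\frac{135402}{5} \approx 27080.0$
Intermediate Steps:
$l = 0$ ($l = 4 - 4 = 0$)
$Q{\left(E \right)} = \frac{-2 + E}{-3 + E}$
$V{\left(b \right)} = 0$ ($V{\left(b \right)} = 0^{2} = 0$)
$S{\left(r \right)} = - \frac{3}{5} + \frac{r}{5}$
$\left(6238 + S{\left(V{\left(Q{\left(-5 \right)} 3 - 3 \right)} \right)}\right) + H = \left(6238 + \left(- \frac{3}{5} + \frac{1}{5} \cdot 0\right)\right) + 20843 = \left(6238 + \left(- \frac{3}{5} + 0\right)\right) + 20843 = \left(6238 - \frac{3}{5}\right) + 20843 = \frac{31187}{5} + 20843 = \frac{135402}{5}$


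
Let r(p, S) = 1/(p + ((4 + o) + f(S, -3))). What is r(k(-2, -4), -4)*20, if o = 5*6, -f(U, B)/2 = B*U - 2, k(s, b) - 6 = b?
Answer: 5/4 ≈ 1.2500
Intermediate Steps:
k(s, b) = 6 + b
f(U, B) = 4 - 2*B*U (f(U, B) = -2*(B*U - 2) = -2*(-2 + B*U) = 4 - 2*B*U)
o = 30
r(p, S) = 1/(38 + p + 6*S) (r(p, S) = 1/(p + ((4 + 30) + (4 - 2*(-3)*S))) = 1/(p + (34 + (4 + 6*S))) = 1/(p + (38 + 6*S)) = 1/(38 + p + 6*S))
r(k(-2, -4), -4)*20 = 20/(38 + (6 - 4) + 6*(-4)) = 20/(38 + 2 - 24) = 20/16 = (1/16)*20 = 5/4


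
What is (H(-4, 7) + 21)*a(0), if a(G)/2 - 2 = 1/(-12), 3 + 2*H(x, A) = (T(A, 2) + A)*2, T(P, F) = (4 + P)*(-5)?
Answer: -437/4 ≈ -109.25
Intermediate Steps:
T(P, F) = -20 - 5*P
H(x, A) = -43/2 - 4*A (H(x, A) = -3/2 + (((-20 - 5*A) + A)*2)/2 = -3/2 + ((-20 - 4*A)*2)/2 = -3/2 + (-40 - 8*A)/2 = -3/2 + (-20 - 4*A) = -43/2 - 4*A)
a(G) = 23/6 (a(G) = 4 + 2/(-12) = 4 + 2*(-1/12) = 4 - ⅙ = 23/6)
(H(-4, 7) + 21)*a(0) = ((-43/2 - 4*7) + 21)*(23/6) = ((-43/2 - 28) + 21)*(23/6) = (-99/2 + 21)*(23/6) = -57/2*23/6 = -437/4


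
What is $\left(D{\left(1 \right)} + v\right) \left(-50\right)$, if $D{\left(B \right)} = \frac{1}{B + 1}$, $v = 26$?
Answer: $-1325$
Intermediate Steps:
$D{\left(B \right)} = \frac{1}{1 + B}$
$\left(D{\left(1 \right)} + v\right) \left(-50\right) = \left(\frac{1}{1 + 1} + 26\right) \left(-50\right) = \left(\frac{1}{2} + 26\right) \left(-50\right) = \frac{53}{2} \left(-50\right) = -1325$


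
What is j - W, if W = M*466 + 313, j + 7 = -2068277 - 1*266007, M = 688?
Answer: -2655212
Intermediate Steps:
j = -2334291 (j = -7 + (-2068277 - 1*266007) = -7 + (-2068277 - 266007) = -7 - 2334284 = -2334291)
W = 320921 (W = 688*466 + 313 = 320608 + 313 = 320921)
j - W = -2334291 - 1*320921 = -2334291 - 320921 = -2655212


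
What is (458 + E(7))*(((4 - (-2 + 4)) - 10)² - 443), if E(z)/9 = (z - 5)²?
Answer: -187226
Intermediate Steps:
E(z) = 9*(-5 + z)² (E(z) = 9*(z - 5)² = 9*(-5 + z)²)
(458 + E(7))*(((4 - (-2 + 4)) - 10)² - 443) = (458 + 9*(-5 + 7)²)*(((4 - (-2 + 4)) - 10)² - 443) = (458 + 9*2²)*(((4 - 1*2) - 10)² - 443) = (458 + 9*4)*(((4 - 2) - 10)² - 443) = (458 + 36)*((2 - 10)² - 443) = 494*((-8)² - 443) = 494*(64 - 443) = 494*(-379) = -187226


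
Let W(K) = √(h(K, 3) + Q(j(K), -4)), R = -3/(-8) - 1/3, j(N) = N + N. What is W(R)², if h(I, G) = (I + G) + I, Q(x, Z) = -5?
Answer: -23/12 ≈ -1.9167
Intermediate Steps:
j(N) = 2*N
h(I, G) = G + 2*I (h(I, G) = (G + I) + I = G + 2*I)
R = 1/24 (R = -3*(-⅛) - 1*⅓ = 3/8 - ⅓ = 1/24 ≈ 0.041667)
W(K) = √(-2 + 2*K) (W(K) = √((3 + 2*K) - 5) = √(-2 + 2*K))
W(R)² = (√(-2 + 2*(1/24)))² = (√(-2 + 1/12))² = (√(-23/12))² = (I*√69/6)² = -23/12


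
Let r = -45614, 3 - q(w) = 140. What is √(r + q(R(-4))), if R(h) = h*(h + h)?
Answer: I*√45751 ≈ 213.89*I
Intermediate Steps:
R(h) = 2*h² (R(h) = h*(2*h) = 2*h²)
q(w) = -137 (q(w) = 3 - 1*140 = 3 - 140 = -137)
√(r + q(R(-4))) = √(-45614 - 137) = √(-45751) = I*√45751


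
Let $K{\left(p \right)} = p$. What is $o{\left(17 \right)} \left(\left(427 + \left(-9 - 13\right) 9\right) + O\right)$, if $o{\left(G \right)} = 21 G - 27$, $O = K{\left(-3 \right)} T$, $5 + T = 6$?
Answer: $74580$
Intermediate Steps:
$T = 1$ ($T = -5 + 6 = 1$)
$O = -3$ ($O = \left(-3\right) 1 = -3$)
$o{\left(G \right)} = -27 + 21 G$
$o{\left(17 \right)} \left(\left(427 + \left(-9 - 13\right) 9\right) + O\right) = \left(-27 + 21 \cdot 17\right) \left(\left(427 + \left(-9 - 13\right) 9\right) - 3\right) = \left(-27 + 357\right) \left(\left(427 - 198\right) - 3\right) = 330 \left(\left(427 - 198\right) - 3\right) = 330 \left(229 - 3\right) = 330 \cdot 226 = 74580$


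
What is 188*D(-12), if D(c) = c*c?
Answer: 27072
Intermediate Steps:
D(c) = c²
188*D(-12) = 188*(-12)² = 188*144 = 27072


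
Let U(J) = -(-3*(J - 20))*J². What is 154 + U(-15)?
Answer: -23471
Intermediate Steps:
U(J) = -J²*(60 - 3*J) (U(J) = -(-3*(-20 + J))*J² = -(60 - 3*J)*J² = -J²*(60 - 3*J))
154 + U(-15) = 154 + 3*(-15)²*(-20 - 15) = 154 + 3*225*(-35) = 154 - 23625 = -23471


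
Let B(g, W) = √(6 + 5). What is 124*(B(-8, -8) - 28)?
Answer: -3472 + 124*√11 ≈ -3060.7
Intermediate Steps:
B(g, W) = √11
124*(B(-8, -8) - 28) = 124*(√11 - 28) = 124*(-28 + √11) = -3472 + 124*√11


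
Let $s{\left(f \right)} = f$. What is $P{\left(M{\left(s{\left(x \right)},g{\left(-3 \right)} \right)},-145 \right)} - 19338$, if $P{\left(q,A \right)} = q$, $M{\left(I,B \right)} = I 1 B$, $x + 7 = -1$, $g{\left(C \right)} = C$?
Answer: $-19314$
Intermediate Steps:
$x = -8$ ($x = -7 - 1 = -8$)
$M{\left(I,B \right)} = B I$ ($M{\left(I,B \right)} = I B = B I$)
$P{\left(M{\left(s{\left(x \right)},g{\left(-3 \right)} \right)},-145 \right)} - 19338 = \left(-3\right) \left(-8\right) - 19338 = 24 - 19338 = -19314$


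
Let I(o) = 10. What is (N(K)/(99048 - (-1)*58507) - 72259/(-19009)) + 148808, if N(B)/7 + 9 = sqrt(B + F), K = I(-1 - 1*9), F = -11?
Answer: 445685836929138/2994962995 + 7*I/157555 ≈ 1.4881e+5 + 4.4429e-5*I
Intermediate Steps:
K = 10
N(B) = -63 + 7*sqrt(-11 + B) (N(B) = -63 + 7*sqrt(B - 11) = -63 + 7*sqrt(-11 + B))
(N(K)/(99048 - (-1)*58507) - 72259/(-19009)) + 148808 = ((-63 + 7*sqrt(-11 + 10))/(99048 - (-1)*58507) - 72259/(-19009)) + 148808 = ((-63 + 7*sqrt(-1))/(99048 - 1*(-58507)) - 72259*(-1/19009)) + 148808 = ((-63 + 7*I)/(99048 + 58507) + 72259/19009) + 148808 = ((-63 + 7*I)/157555 + 72259/19009) + 148808 = ((-63 + 7*I)*(1/157555) + 72259/19009) + 148808 = ((-63/157555 + 7*I/157555) + 72259/19009) + 148808 = (11383569178/2994962995 + 7*I/157555) + 148808 = 445685836929138/2994962995 + 7*I/157555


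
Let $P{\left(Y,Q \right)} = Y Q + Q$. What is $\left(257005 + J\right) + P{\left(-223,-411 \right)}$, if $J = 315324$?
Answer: $663571$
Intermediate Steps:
$P{\left(Y,Q \right)} = Q + Q Y$ ($P{\left(Y,Q \right)} = Q Y + Q = Q + Q Y$)
$\left(257005 + J\right) + P{\left(-223,-411 \right)} = \left(257005 + 315324\right) - 411 \left(1 - 223\right) = 572329 - -91242 = 572329 + 91242 = 663571$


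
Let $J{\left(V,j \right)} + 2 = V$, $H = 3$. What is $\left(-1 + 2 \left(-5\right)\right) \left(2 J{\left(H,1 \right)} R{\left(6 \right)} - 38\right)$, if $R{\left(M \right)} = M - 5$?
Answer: $396$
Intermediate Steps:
$J{\left(V,j \right)} = -2 + V$
$R{\left(M \right)} = -5 + M$ ($R{\left(M \right)} = M - 5 = -5 + M$)
$\left(-1 + 2 \left(-5\right)\right) \left(2 J{\left(H,1 \right)} R{\left(6 \right)} - 38\right) = \left(-1 + 2 \left(-5\right)\right) \left(2 \left(-2 + 3\right) \left(-5 + 6\right) - 38\right) = \left(-1 - 10\right) \left(2 \cdot 1 \cdot 1 - 38\right) = - 11 \left(2 \cdot 1 - 38\right) = - 11 \left(2 - 38\right) = \left(-11\right) \left(-36\right) = 396$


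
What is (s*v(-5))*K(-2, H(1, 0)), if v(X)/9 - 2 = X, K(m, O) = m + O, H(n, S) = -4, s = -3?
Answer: -486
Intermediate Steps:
K(m, O) = O + m
v(X) = 18 + 9*X
(s*v(-5))*K(-2, H(1, 0)) = (-3*(18 + 9*(-5)))*(-4 - 2) = -3*(18 - 45)*(-6) = -3*(-27)*(-6) = 81*(-6) = -486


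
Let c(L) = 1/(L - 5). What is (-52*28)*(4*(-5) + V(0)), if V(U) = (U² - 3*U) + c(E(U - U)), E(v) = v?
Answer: 147056/5 ≈ 29411.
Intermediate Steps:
c(L) = 1/(-5 + L)
V(U) = -⅕ + U² - 3*U (V(U) = (U² - 3*U) + 1/(-5 + (U - U)) = (U² - 3*U) + 1/(-5 + 0) = (U² - 3*U) + 1/(-5) = (U² - 3*U) - ⅕ = -⅕ + U² - 3*U)
(-52*28)*(4*(-5) + V(0)) = (-52*28)*(4*(-5) + (-⅕ + 0² - 3*0)) = -1456*(-20 + (-⅕ + 0 + 0)) = -1456*(-20 - ⅕) = -1456*(-101/5) = 147056/5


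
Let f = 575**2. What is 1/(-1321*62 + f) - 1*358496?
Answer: -89166200607/248723 ≈ -3.5850e+5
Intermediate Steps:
f = 330625
1/(-1321*62 + f) - 1*358496 = 1/(-1321*62 + 330625) - 1*358496 = 1/(-81902 + 330625) - 358496 = 1/248723 - 358496 = -89166200607/248723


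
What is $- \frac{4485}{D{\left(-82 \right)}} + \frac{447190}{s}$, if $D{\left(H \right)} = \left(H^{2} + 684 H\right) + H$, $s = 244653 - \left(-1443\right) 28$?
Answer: $\frac{2598915265}{1566103158} \approx 1.6595$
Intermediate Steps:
$s = 285057$ ($s = 244653 - -40404 = 244653 + 40404 = 285057$)
$D{\left(H \right)} = H^{2} + 685 H$
$- \frac{4485}{D{\left(-82 \right)}} + \frac{447190}{s} = - \frac{4485}{\left(-82\right) \left(685 - 82\right)} + \frac{447190}{285057} = - \frac{4485}{\left(-82\right) 603} + 447190 \cdot \frac{1}{285057} = - \frac{4485}{-49446} + \frac{447190}{285057} = \left(-4485\right) \left(- \frac{1}{49446}\right) + \frac{447190}{285057} = \frac{1495}{16482} + \frac{447190}{285057} = \frac{2598915265}{1566103158}$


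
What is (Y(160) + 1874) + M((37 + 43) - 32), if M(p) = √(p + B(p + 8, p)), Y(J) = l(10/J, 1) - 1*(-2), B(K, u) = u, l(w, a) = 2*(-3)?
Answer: 1870 + 4*√6 ≈ 1879.8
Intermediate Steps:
l(w, a) = -6
Y(J) = -4 (Y(J) = -6 - 1*(-2) = -6 + 2 = -4)
M(p) = √2*√p (M(p) = √(p + p) = √(2*p) = √2*√p)
(Y(160) + 1874) + M((37 + 43) - 32) = (-4 + 1874) + √2*√((37 + 43) - 32) = 1870 + √2*√(80 - 32) = 1870 + √2*√48 = 1870 + √2*(4*√3) = 1870 + 4*√6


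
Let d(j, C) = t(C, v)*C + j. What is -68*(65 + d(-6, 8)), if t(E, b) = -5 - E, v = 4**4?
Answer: 3060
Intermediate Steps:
v = 256
d(j, C) = j + C*(-5 - C) (d(j, C) = (-5 - C)*C + j = C*(-5 - C) + j = j + C*(-5 - C))
-68*(65 + d(-6, 8)) = -68*(65 + (-6 - 1*8*(5 + 8))) = -68*(65 + (-6 - 1*8*13)) = -68*(65 + (-6 - 104)) = -68*(65 - 110) = -68*(-45) = 3060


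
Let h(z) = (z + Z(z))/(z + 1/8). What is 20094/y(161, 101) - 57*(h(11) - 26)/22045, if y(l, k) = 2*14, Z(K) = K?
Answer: 19713970359/27468070 ≈ 717.71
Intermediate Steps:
y(l, k) = 28
h(z) = 2*z/(⅛ + z) (h(z) = (z + z)/(z + 1/8) = (2*z)/(z + ⅛) = (2*z)/(⅛ + z) = 2*z/(⅛ + z))
20094/y(161, 101) - 57*(h(11) - 26)/22045 = 20094/28 - 57*(16*11/(1 + 8*11) - 26)/22045 = 20094*(1/28) - 57*(16*11/(1 + 88) - 26)*(1/22045) = 10047/14 - 57*(16*11/89 - 26)*(1/22045) = 10047/14 - 57*(16*11*(1/89) - 26)*(1/22045) = 10047/14 - 57*(176/89 - 26)*(1/22045) = 10047/14 - 57*(-2138/89)*(1/22045) = 10047/14 + (121866/89)*(1/22045) = 10047/14 + 121866/1962005 = 19713970359/27468070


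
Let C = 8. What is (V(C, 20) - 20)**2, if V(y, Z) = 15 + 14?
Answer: 81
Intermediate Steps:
V(y, Z) = 29
(V(C, 20) - 20)**2 = (29 - 20)**2 = 9**2 = 81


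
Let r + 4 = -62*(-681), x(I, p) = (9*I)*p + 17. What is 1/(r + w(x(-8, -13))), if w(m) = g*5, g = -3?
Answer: 1/42203 ≈ 2.3695e-5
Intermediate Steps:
x(I, p) = 17 + 9*I*p (x(I, p) = 9*I*p + 17 = 17 + 9*I*p)
r = 42218 (r = -4 - 62*(-681) = -4 - 1*(-42222) = -4 + 42222 = 42218)
w(m) = -15 (w(m) = -3*5 = -15)
1/(r + w(x(-8, -13))) = 1/(42218 - 15) = 1/42203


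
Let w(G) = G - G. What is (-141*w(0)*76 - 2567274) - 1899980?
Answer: -4467254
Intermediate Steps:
w(G) = 0
(-141*w(0)*76 - 2567274) - 1899980 = (-141*0*76 - 2567274) - 1899980 = (0*76 - 2567274) - 1899980 = (0 - 2567274) - 1899980 = -2567274 - 1899980 = -4467254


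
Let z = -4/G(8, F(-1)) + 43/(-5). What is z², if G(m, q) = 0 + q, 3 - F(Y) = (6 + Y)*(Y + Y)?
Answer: 335241/4225 ≈ 79.347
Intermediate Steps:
F(Y) = 3 - 2*Y*(6 + Y) (F(Y) = 3 - (6 + Y)*(Y + Y) = 3 - (6 + Y)*2*Y = 3 - 2*Y*(6 + Y))
G(m, q) = q
z = -579/65 (z = -4/(3 - 12*(-1) - 2*(-1)²) + 43/(-5) = -4/(3 + 12 - 2*1) + 43*(-⅕) = -4/(3 + 12 - 2) - 43/5 = -4/13 - 43/5 = -579/65 ≈ -8.9077)
z² = (-579/65)² = 335241/4225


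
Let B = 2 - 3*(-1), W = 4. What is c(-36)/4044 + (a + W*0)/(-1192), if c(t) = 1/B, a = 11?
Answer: -55307/6025560 ≈ -0.0091787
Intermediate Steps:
B = 5 (B = 2 + 3 = 5)
c(t) = ⅕ (c(t) = 1/5 = ⅕)
c(-36)/4044 + (a + W*0)/(-1192) = (⅕)/4044 + (11 + 4*0)/(-1192) = (⅕)*(1/4044) + (11 + 0)*(-1/1192) = 1/20220 + 11*(-1/1192) = 1/20220 - 11/1192 = -55307/6025560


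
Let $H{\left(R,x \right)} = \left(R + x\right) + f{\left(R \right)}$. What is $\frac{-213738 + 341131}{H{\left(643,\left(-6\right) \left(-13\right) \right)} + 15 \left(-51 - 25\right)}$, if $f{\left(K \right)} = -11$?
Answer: $- \frac{127393}{430} \approx -296.26$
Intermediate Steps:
$H{\left(R,x \right)} = -11 + R + x$ ($H{\left(R,x \right)} = \left(R + x\right) - 11 = -11 + R + x$)
$\frac{-213738 + 341131}{H{\left(643,\left(-6\right) \left(-13\right) \right)} + 15 \left(-51 - 25\right)} = \frac{-213738 + 341131}{\left(-11 + 643 - -78\right) + 15 \left(-51 - 25\right)} = \frac{127393}{\left(-11 + 643 + 78\right) + 15 \left(-76\right)} = \frac{127393}{710 - 1140} = \frac{127393}{-430} = 127393 \left(- \frac{1}{430}\right) = - \frac{127393}{430}$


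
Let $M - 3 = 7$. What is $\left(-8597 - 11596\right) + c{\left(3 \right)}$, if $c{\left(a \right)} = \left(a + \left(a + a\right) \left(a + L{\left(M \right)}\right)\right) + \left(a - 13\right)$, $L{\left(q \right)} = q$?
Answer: $-20122$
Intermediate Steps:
$M = 10$ ($M = 3 + 7 = 10$)
$c{\left(a \right)} = -13 + 2 a + 2 a \left(10 + a\right)$ ($c{\left(a \right)} = \left(a + \left(a + a\right) \left(a + 10\right)\right) + \left(a - 13\right) = \left(a + 2 a \left(10 + a\right)\right) + \left(-13 + a\right) = -13 + 2 a + 2 a \left(10 + a\right)$)
$\left(-8597 - 11596\right) + c{\left(3 \right)} = \left(-8597 - 11596\right) + \left(-13 + 2 \cdot 3^{2} + 22 \cdot 3\right) = -20193 + \left(-13 + 2 \cdot 9 + 66\right) = -20193 + \left(-13 + 18 + 66\right) = -20193 + 71 = -20122$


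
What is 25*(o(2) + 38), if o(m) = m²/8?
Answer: 1925/2 ≈ 962.50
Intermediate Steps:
o(m) = m²/8
25*(o(2) + 38) = 25*((⅛)*2² + 38) = 25*((⅛)*4 + 38) = 25*(½ + 38) = 25*(77/2) = 1925/2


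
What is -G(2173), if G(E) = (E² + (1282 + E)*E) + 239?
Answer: -12229883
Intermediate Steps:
G(E) = 239 + E² + E*(1282 + E) (G(E) = (E² + E*(1282 + E)) + 239 = 239 + E² + E*(1282 + E))
-G(2173) = -(239 + 2*2173² + 1282*2173) = -(239 + 2*4721929 + 2785786) = -(239 + 9443858 + 2785786) = -1*12229883 = -12229883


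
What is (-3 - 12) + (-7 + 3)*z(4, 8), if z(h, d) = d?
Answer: -47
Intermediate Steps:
(-3 - 12) + (-7 + 3)*z(4, 8) = (-3 - 12) + (-7 + 3)*8 = -15 - 4*8 = -15 - 32 = -47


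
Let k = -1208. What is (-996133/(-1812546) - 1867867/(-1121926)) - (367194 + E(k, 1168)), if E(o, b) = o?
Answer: -186060894054748529/508385620899 ≈ -3.6598e+5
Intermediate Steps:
(-996133/(-1812546) - 1867867/(-1121926)) - (367194 + E(k, 1168)) = (-996133/(-1812546) - 1867867/(-1121926)) - (367194 - 1208) = (-996133*(-1/1812546) - 1867867*(-1/1121926)) - 1*365986 = (996133/1812546 + 1867867/1121926) - 365986 = 1125795592885/508385620899 - 365986 = -186060894054748529/508385620899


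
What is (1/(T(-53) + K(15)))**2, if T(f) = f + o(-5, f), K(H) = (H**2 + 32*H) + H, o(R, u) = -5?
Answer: 1/438244 ≈ 2.2818e-6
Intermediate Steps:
K(H) = H**2 + 33*H
T(f) = -5 + f (T(f) = f - 5 = -5 + f)
(1/(T(-53) + K(15)))**2 = (1/((-5 - 53) + 15*(33 + 15)))**2 = (1/(-58 + 15*48))**2 = (1/(-58 + 720))**2 = (1/662)**2 = 1/438244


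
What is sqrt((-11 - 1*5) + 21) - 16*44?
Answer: -704 + sqrt(5) ≈ -701.76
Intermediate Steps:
sqrt((-11 - 1*5) + 21) - 16*44 = sqrt((-11 - 5) + 21) - 704 = sqrt(-16 + 21) - 704 = sqrt(5) - 704 = -704 + sqrt(5)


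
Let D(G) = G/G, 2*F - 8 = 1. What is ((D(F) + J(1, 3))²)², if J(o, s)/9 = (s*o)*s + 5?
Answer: 260144641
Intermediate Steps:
J(o, s) = 45 + 9*o*s² (J(o, s) = 9*((s*o)*s + 5) = 9*((o*s)*s + 5) = 9*(o*s² + 5) = 9*(5 + o*s²) = 45 + 9*o*s²)
F = 9/2 (F = 4 + (½)*1 = 4 + ½ = 9/2 ≈ 4.5000)
D(G) = 1
((D(F) + J(1, 3))²)² = ((1 + (45 + 9*1*3²))²)² = ((1 + (45 + 9*1*9))²)² = ((1 + (45 + 81))²)² = ((1 + 126)²)² = (127²)² = 16129² = 260144641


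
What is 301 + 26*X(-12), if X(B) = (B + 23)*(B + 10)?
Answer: -271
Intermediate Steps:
X(B) = (10 + B)*(23 + B) (X(B) = (23 + B)*(10 + B) = (10 + B)*(23 + B))
301 + 26*X(-12) = 301 + 26*(230 + (-12)² + 33*(-12)) = 301 + 26*(230 + 144 - 396) = 301 + 26*(-22) = 301 - 572 = -271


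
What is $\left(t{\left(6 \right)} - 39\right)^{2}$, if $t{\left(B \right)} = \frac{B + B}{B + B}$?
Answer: $1444$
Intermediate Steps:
$t{\left(B \right)} = 1$ ($t{\left(B \right)} = \frac{2 B}{2 B} = 2 B \frac{1}{2 B} = 1$)
$\left(t{\left(6 \right)} - 39\right)^{2} = \left(1 - 39\right)^{2} = \left(-38\right)^{2} = 1444$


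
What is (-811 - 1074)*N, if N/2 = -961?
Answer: 3622970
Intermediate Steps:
N = -1922 (N = 2*(-961) = -1922)
(-811 - 1074)*N = (-811 - 1074)*(-1922) = -1885*(-1922) = 3622970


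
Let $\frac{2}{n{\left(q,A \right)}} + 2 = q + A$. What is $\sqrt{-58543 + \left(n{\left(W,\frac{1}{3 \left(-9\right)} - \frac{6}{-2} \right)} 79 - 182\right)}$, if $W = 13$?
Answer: $\frac{3 i \sqrt{927213027}}{377} \approx 242.31 i$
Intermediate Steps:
$n{\left(q,A \right)} = \frac{2}{-2 + A + q}$ ($n{\left(q,A \right)} = \frac{2}{-2 + \left(q + A\right)} = \frac{2}{-2 + \left(A + q\right)} = \frac{2}{-2 + A + q}$)
$\sqrt{-58543 + \left(n{\left(W,\frac{1}{3 \left(-9\right)} - \frac{6}{-2} \right)} 79 - 182\right)} = \sqrt{-58543 - \left(182 - \frac{2}{-2 + \left(\frac{1}{3 \left(-9\right)} - \frac{6}{-2}\right) + 13} \cdot 79\right)} = \sqrt{-58543 - \left(182 - \frac{2}{-2 + \left(\frac{1}{3} \left(- \frac{1}{9}\right) - -3\right) + 13} \cdot 79\right)} = \sqrt{-58543 - \left(182 - \frac{2}{-2 + \left(- \frac{1}{27} + 3\right) + 13} \cdot 79\right)} = \sqrt{-58543 - \left(182 - \frac{2}{-2 + \frac{80}{27} + 13} \cdot 79\right)} = \sqrt{-58543 - \left(182 - \frac{2}{\frac{377}{27}} \cdot 79\right)} = \sqrt{-58543 - \left(182 - 2 \cdot \frac{27}{377} \cdot 79\right)} = \sqrt{-58543 + \left(\frac{54}{377} \cdot 79 - 182\right)} = \sqrt{-58543 + \left(\frac{4266}{377} - 182\right)} = \sqrt{-58543 - \frac{64348}{377}} = \sqrt{- \frac{22135059}{377}} = \frac{3 i \sqrt{927213027}}{377}$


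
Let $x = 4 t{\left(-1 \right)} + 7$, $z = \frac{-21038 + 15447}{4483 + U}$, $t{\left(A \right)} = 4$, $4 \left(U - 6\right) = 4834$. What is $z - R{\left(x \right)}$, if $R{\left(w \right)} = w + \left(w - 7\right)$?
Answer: $- \frac{455587}{11395} \approx -39.981$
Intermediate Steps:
$U = \frac{2429}{2}$ ($U = 6 + \frac{1}{4} \cdot 4834 = 6 + \frac{2417}{2} = \frac{2429}{2} \approx 1214.5$)
$z = - \frac{11182}{11395}$ ($z = \frac{-21038 + 15447}{4483 + \frac{2429}{2}} = - \frac{5591}{\frac{11395}{2}} = \left(-5591\right) \frac{2}{11395} = - \frac{11182}{11395} \approx -0.98131$)
$x = 23$ ($x = 4 \cdot 4 + 7 = 16 + 7 = 23$)
$R{\left(w \right)} = -7 + 2 w$ ($R{\left(w \right)} = w + \left(w - 7\right) = w + \left(-7 + w\right) = -7 + 2 w$)
$z - R{\left(x \right)} = - \frac{11182}{11395} - \left(-7 + 2 \cdot 23\right) = - \frac{11182}{11395} - \left(-7 + 46\right) = - \frac{11182}{11395} - 39 = - \frac{455587}{11395}$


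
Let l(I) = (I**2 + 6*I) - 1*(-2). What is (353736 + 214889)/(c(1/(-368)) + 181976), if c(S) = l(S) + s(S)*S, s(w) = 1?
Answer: 77005472000/24644186097 ≈ 3.1247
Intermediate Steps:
l(I) = 2 + I**2 + 6*I (l(I) = (I**2 + 6*I) + 2 = 2 + I**2 + 6*I)
c(S) = 2 + S**2 + 7*S (c(S) = (2 + S**2 + 6*S) + 1*S = (2 + S**2 + 6*S) + S = 2 + S**2 + 7*S)
(353736 + 214889)/(c(1/(-368)) + 181976) = (353736 + 214889)/((2 + (1/(-368))**2 + 7/(-368)) + 181976) = 568625/((2 + (-1/368)**2 + 7*(-1/368)) + 181976) = 568625/((2 + 1/135424 - 7/368) + 181976) = 568625/(268273/135424 + 181976) = 568625/(24644186097/135424) = 568625*(135424/24644186097) = 77005472000/24644186097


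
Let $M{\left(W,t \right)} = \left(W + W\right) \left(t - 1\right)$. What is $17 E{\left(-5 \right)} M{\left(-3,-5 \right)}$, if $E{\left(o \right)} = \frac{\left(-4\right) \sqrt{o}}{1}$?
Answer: $- 2448 i \sqrt{5} \approx - 5473.9 i$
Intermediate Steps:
$E{\left(o \right)} = - 4 \sqrt{o}$ ($E{\left(o \right)} = - 4 \sqrt{o} 1 = - 4 \sqrt{o}$)
$M{\left(W,t \right)} = 2 W \left(-1 + t\right)$
$17 E{\left(-5 \right)} M{\left(-3,-5 \right)} = 17 \left(- 4 \sqrt{-5}\right) 2 \left(-3\right) \left(-1 - 5\right) = 17 \left(- 4 i \sqrt{5}\right) 2 \left(-3\right) \left(-6\right) = 17 \left(- 4 i \sqrt{5}\right) 36 = - 68 i \sqrt{5} \cdot 36 = - 2448 i \sqrt{5}$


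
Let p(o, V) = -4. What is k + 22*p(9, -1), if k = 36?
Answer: -52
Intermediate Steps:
k + 22*p(9, -1) = 36 + 22*(-4) = 36 - 88 = -52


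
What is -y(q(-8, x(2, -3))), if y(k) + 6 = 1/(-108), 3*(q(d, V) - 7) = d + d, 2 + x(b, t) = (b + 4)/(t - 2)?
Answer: 649/108 ≈ 6.0093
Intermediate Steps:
x(b, t) = -2 + (4 + b)/(-2 + t) (x(b, t) = -2 + (b + 4)/(t - 2) = -2 + (4 + b)/(-2 + t))
q(d, V) = 7 + 2*d/3 (q(d, V) = 7 + (d + d)/3 = 7 + (2*d)/3 = 7 + 2*d/3)
y(k) = -649/108 (y(k) = -6 + 1/(-108) = -6 - 1/108 = -649/108)
-y(q(-8, x(2, -3))) = -1*(-649/108) = 649/108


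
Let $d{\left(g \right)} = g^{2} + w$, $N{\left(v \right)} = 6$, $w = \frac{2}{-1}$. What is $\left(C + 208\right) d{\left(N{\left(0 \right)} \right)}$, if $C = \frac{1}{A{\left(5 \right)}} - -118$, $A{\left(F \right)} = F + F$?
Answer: $\frac{55437}{5} \approx 11087.0$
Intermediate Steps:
$A{\left(F \right)} = 2 F$
$w = -2$ ($w = 2 \left(-1\right) = -2$)
$d{\left(g \right)} = -2 + g^{2}$ ($d{\left(g \right)} = g^{2} - 2 = -2 + g^{2}$)
$C = \frac{1181}{10}$ ($C = \frac{1}{2 \cdot 5} - -118 = \frac{1}{10} + 118 = \frac{1181}{10} \approx 118.1$)
$\left(C + 208\right) d{\left(N{\left(0 \right)} \right)} = \left(\frac{1181}{10} + 208\right) \left(-2 + 6^{2}\right) = \frac{3261 \left(-2 + 36\right)}{10} = \frac{3261}{10} \cdot 34 = \frac{55437}{5}$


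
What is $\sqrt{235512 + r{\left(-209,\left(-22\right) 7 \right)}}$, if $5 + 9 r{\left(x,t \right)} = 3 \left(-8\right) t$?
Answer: $\frac{\sqrt{2123299}}{3} \approx 485.72$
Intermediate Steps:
$r{\left(x,t \right)} = - \frac{5}{9} - \frac{8 t}{3}$ ($r{\left(x,t \right)} = - \frac{5}{9} + \frac{3 \left(-8\right) t}{9} = - \frac{5}{9} + \frac{\left(-24\right) t}{9} = - \frac{5}{9} - \frac{8 t}{3}$)
$\sqrt{235512 + r{\left(-209,\left(-22\right) 7 \right)}} = \sqrt{235512 - \left(\frac{5}{9} + \frac{8 \left(\left(-22\right) 7\right)}{3}\right)} = \sqrt{235512 - - \frac{3691}{9}} = \sqrt{235512 + \left(- \frac{5}{9} + \frac{1232}{3}\right)} = \sqrt{235512 + \frac{3691}{9}} = \sqrt{\frac{2123299}{9}} = \frac{\sqrt{2123299}}{3}$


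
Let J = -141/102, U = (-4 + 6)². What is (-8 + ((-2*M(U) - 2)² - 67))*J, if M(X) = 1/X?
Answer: 12925/136 ≈ 95.037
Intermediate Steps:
U = 4 (U = 2² = 4)
J = -47/34 (J = -141*1/102 = -47/34 ≈ -1.3824)
(-8 + ((-2*M(U) - 2)² - 67))*J = (-8 + ((-2/4 - 2)² - 67))*(-47/34) = (-8 + ((-2*¼ - 2)² - 67))*(-47/34) = (-8 + ((-½ - 2)² - 67))*(-47/34) = (-8 + ((-5/2)² - 67))*(-47/34) = (-8 + (25/4 - 67))*(-47/34) = (-8 - 243/4)*(-47/34) = -275/4*(-47/34) = 12925/136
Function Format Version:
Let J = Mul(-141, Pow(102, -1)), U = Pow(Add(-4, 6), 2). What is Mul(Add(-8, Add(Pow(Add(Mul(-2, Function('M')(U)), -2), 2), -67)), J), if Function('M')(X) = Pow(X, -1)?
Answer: Rational(12925, 136) ≈ 95.037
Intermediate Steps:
U = 4 (U = Pow(2, 2) = 4)
J = Rational(-47, 34) (J = Mul(-141, Rational(1, 102)) = Rational(-47, 34) ≈ -1.3824)
Mul(Add(-8, Add(Pow(Add(Mul(-2, Function('M')(U)), -2), 2), -67)), J) = Mul(Add(-8, Add(Pow(Add(Mul(-2, Pow(4, -1)), -2), 2), -67)), Rational(-47, 34)) = Mul(Add(-8, Add(Pow(Add(Mul(-2, Rational(1, 4)), -2), 2), -67)), Rational(-47, 34)) = Mul(Add(-8, Add(Pow(Add(Rational(-1, 2), -2), 2), -67)), Rational(-47, 34)) = Mul(Add(-8, Add(Pow(Rational(-5, 2), 2), -67)), Rational(-47, 34)) = Mul(Add(-8, Add(Rational(25, 4), -67)), Rational(-47, 34)) = Mul(Add(-8, Rational(-243, 4)), Rational(-47, 34)) = Mul(Rational(-275, 4), Rational(-47, 34)) = Rational(12925, 136)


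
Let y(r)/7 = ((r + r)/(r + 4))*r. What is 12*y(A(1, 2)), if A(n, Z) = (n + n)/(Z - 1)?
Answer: 112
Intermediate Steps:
A(n, Z) = 2*n/(-1 + Z) (A(n, Z) = (2*n)/(-1 + Z) = 2*n/(-1 + Z))
y(r) = 14*r²/(4 + r) (y(r) = 7*(((r + r)/(r + 4))*r) = 7*(((2*r)/(4 + r))*r) = 7*((2*r/(4 + r))*r) = 7*(2*r²/(4 + r)) = 14*r²/(4 + r))
12*y(A(1, 2)) = 12*(14*(2*1/(-1 + 2))²/(4 + 2*1/(-1 + 2))) = 12*(14*(2*1/1)²/(4 + 2*1/1)) = 12*(14*(2*1*1)²/(4 + 2*1*1)) = 12*(14*2²/(4 + 2)) = 12*(14*4/6) = 12*(14*4*(⅙)) = 12*(28/3) = 112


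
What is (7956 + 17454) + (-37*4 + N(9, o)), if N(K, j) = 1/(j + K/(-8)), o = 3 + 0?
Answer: 378938/15 ≈ 25263.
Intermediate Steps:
o = 3
N(K, j) = 1/(j - K/8) (N(K, j) = 1/(j + K*(-⅛)) = 1/(j - K/8))
(7956 + 17454) + (-37*4 + N(9, o)) = (7956 + 17454) + (-37*4 + 8/(-1*9 + 8*3)) = 25410 + (-148 + 8/(-9 + 24)) = 25410 + (-148 + 8/15) = 25410 - 2212/15 = 378938/15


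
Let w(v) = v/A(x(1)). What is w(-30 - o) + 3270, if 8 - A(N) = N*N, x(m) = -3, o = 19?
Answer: 3319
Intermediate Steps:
A(N) = 8 - N**2 (A(N) = 8 - N*N = 8 - N**2)
w(v) = -v (w(v) = v/(8 - 1*(-3)**2) = v/(8 - 1*9) = v/(8 - 9) = v/(-1) = v*(-1) = -v)
w(-30 - o) + 3270 = -(-30 - 1*19) + 3270 = -(-30 - 19) + 3270 = -1*(-49) + 3270 = 49 + 3270 = 3319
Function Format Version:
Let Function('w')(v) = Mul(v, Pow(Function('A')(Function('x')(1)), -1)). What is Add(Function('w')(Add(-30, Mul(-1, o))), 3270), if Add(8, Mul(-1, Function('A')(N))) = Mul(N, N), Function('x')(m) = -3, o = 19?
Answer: 3319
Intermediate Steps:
Function('A')(N) = Add(8, Mul(-1, Pow(N, 2))) (Function('A')(N) = Add(8, Mul(-1, Mul(N, N))) = Add(8, Mul(-1, Pow(N, 2))))
Function('w')(v) = Mul(-1, v) (Function('w')(v) = Mul(v, Pow(Add(8, Mul(-1, Pow(-3, 2))), -1)) = Mul(v, Pow(Add(8, Mul(-1, 9)), -1)) = Mul(v, Pow(Add(8, -9), -1)) = Mul(v, Pow(-1, -1)) = Mul(v, -1) = Mul(-1, v))
Add(Function('w')(Add(-30, Mul(-1, o))), 3270) = Add(Mul(-1, Add(-30, Mul(-1, 19))), 3270) = Add(Mul(-1, Add(-30, -19)), 3270) = Add(Mul(-1, -49), 3270) = Add(49, 3270) = 3319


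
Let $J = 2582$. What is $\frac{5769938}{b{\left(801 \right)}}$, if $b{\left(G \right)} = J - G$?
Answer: $\frac{5769938}{1781} \approx 3239.7$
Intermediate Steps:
$b{\left(G \right)} = 2582 - G$
$\frac{5769938}{b{\left(801 \right)}} = \frac{5769938}{2582 - 801} = \frac{5769938}{1781}$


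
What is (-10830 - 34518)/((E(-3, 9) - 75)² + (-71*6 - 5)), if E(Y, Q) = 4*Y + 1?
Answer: -45348/6965 ≈ -6.5108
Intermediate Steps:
E(Y, Q) = 1 + 4*Y
(-10830 - 34518)/((E(-3, 9) - 75)² + (-71*6 - 5)) = (-10830 - 34518)/(((1 + 4*(-3)) - 75)² + (-71*6 - 5)) = -45348/(((1 - 12) - 75)² + (-426 - 5)) = -45348/((-11 - 75)² - 431) = -45348/((-86)² - 431) = -45348/(7396 - 431) = -45348/6965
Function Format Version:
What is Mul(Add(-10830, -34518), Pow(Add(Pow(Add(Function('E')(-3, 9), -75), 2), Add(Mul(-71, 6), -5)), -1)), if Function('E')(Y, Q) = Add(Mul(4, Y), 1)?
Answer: Rational(-45348, 6965) ≈ -6.5108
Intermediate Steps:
Function('E')(Y, Q) = Add(1, Mul(4, Y))
Mul(Add(-10830, -34518), Pow(Add(Pow(Add(Function('E')(-3, 9), -75), 2), Add(Mul(-71, 6), -5)), -1)) = Mul(Add(-10830, -34518), Pow(Add(Pow(Add(Add(1, Mul(4, -3)), -75), 2), Add(Mul(-71, 6), -5)), -1)) = Mul(-45348, Pow(Add(Pow(Add(Add(1, -12), -75), 2), Add(-426, -5)), -1)) = Mul(-45348, Pow(Add(Pow(Add(-11, -75), 2), -431), -1)) = Mul(-45348, Pow(Add(Pow(-86, 2), -431), -1)) = Mul(-45348, Pow(Add(7396, -431), -1)) = Mul(-45348, Pow(6965, -1)) = Mul(-45348, Rational(1, 6965)) = Rational(-45348, 6965)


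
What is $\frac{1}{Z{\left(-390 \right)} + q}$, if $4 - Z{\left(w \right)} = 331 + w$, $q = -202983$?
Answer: $- \frac{1}{202920} \approx -4.928 \cdot 10^{-6}$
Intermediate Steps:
$Z{\left(w \right)} = -327 - w$ ($Z{\left(w \right)} = 4 - \left(331 + w\right) = -327 - w$)
$\frac{1}{Z{\left(-390 \right)} + q} = \frac{1}{\left(-327 - -390\right) - 202983} = \frac{1}{\left(-327 + 390\right) - 202983} = \frac{1}{63 - 202983} = \frac{1}{-202920} = - \frac{1}{202920}$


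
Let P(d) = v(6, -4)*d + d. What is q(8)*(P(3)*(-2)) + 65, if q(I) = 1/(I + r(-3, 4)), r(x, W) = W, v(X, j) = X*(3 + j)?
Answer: 135/2 ≈ 67.500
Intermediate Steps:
P(d) = -5*d (P(d) = (6*(3 - 4))*d + d = (6*(-1))*d + d = -6*d + d = -5*d)
q(I) = 1/(4 + I) (q(I) = 1/(I + 4) = 1/(4 + I))
q(8)*(P(3)*(-2)) + 65 = (-5*3*(-2))/(4 + 8) + 65 = (-15*(-2))/12 + 65 = (1/12)*30 + 65 = 5/2 + 65 = 135/2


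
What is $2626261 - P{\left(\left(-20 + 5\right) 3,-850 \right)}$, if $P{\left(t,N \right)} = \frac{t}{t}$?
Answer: $2626260$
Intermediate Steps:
$P{\left(t,N \right)} = 1$
$2626261 - P{\left(\left(-20 + 5\right) 3,-850 \right)} = 2626261 - 1 = 2626260$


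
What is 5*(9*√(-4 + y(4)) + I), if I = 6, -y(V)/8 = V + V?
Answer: 30 + 90*I*√17 ≈ 30.0 + 371.08*I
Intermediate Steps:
y(V) = -16*V (y(V) = -8*(V + V) = -16*V)
5*(9*√(-4 + y(4)) + I) = 5*(9*√(-4 - 16*4) + 6) = 5*(9*√(-4 - 64) + 6) = 5*(9*√(-68) + 6) = 5*(9*(2*I*√17) + 6) = 5*(18*I*√17 + 6) = 5*(6 + 18*I*√17) = 30 + 90*I*√17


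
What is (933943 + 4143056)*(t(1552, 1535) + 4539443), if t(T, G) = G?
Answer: 23054540765022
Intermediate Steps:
(933943 + 4143056)*(t(1552, 1535) + 4539443) = (933943 + 4143056)*(1535 + 4539443) = 5076999*4540978 = 23054540765022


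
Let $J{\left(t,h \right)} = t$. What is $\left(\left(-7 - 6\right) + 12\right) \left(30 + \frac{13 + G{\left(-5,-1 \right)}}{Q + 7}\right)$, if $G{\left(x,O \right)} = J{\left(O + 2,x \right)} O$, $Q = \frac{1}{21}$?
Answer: $- \frac{1173}{37} \approx -31.703$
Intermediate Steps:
$Q = \frac{1}{21} \approx 0.047619$
$G{\left(x,O \right)} = O \left(2 + O\right)$ ($G{\left(x,O \right)} = \left(O + 2\right) O = \left(2 + O\right) O = O \left(2 + O\right)$)
$\left(\left(-7 - 6\right) + 12\right) \left(30 + \frac{13 + G{\left(-5,-1 \right)}}{Q + 7}\right) = \left(\left(-7 - 6\right) + 12\right) \left(30 + \frac{13 - \left(2 - 1\right)}{\frac{1}{21} + 7}\right) = \left(-13 + 12\right) \left(30 + \frac{13 - 1}{\frac{148}{21}}\right) = - (30 + \left(13 - 1\right) \frac{21}{148}) = - (30 + 12 \cdot \frac{21}{148}) = - (30 + \frac{63}{37}) = \left(-1\right) \frac{1173}{37} = - \frac{1173}{37}$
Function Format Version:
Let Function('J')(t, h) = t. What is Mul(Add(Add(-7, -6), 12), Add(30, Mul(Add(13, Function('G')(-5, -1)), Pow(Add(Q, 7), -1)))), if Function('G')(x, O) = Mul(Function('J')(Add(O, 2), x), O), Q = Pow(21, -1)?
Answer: Rational(-1173, 37) ≈ -31.703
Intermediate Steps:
Q = Rational(1, 21) ≈ 0.047619
Function('G')(x, O) = Mul(O, Add(2, O)) (Function('G')(x, O) = Mul(Add(O, 2), O) = Mul(Add(2, O), O) = Mul(O, Add(2, O)))
Mul(Add(Add(-7, -6), 12), Add(30, Mul(Add(13, Function('G')(-5, -1)), Pow(Add(Q, 7), -1)))) = Mul(Add(Add(-7, -6), 12), Add(30, Mul(Add(13, Mul(-1, Add(2, -1))), Pow(Add(Rational(1, 21), 7), -1)))) = Mul(Add(-13, 12), Add(30, Mul(Add(13, Mul(-1, 1)), Pow(Rational(148, 21), -1)))) = Mul(-1, Add(30, Mul(Add(13, -1), Rational(21, 148)))) = Mul(-1, Add(30, Mul(12, Rational(21, 148)))) = Mul(-1, Add(30, Rational(63, 37))) = Mul(-1, Rational(1173, 37)) = Rational(-1173, 37)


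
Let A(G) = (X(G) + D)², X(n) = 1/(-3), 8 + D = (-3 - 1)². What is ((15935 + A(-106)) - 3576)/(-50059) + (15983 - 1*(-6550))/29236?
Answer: 6884399663/13171724316 ≈ 0.52267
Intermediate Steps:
D = 8 (D = -8 + (-3 - 1)² = -8 + (-4)² = -8 + 16 = 8)
X(n) = -⅓
A(G) = 529/9 (A(G) = (-⅓ + 8)² = (23/3)² = 529/9)
((15935 + A(-106)) - 3576)/(-50059) + (15983 - 1*(-6550))/29236 = ((15935 + 529/9) - 3576)/(-50059) + (15983 - 1*(-6550))/29236 = (143944/9 - 3576)*(-1/50059) + (15983 + 6550)*(1/29236) = (111760/9)*(-1/50059) + 22533*(1/29236) = -111760/450531 + 22533/29236 = 6884399663/13171724316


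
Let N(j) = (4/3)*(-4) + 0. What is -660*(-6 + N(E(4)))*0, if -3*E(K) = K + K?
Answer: 0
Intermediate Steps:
E(K) = -2*K/3 (E(K) = -(K + K)/3 = -2*K/3)
N(j) = -16/3 (N(j) = (4*(1/3))*(-4) + 0 = (4/3)*(-4) + 0 = -16/3 + 0 = -16/3)
-660*(-6 + N(E(4)))*0 = -660*(-6 - 16/3)*0 = -(-7480)*0 = -660*0 = 0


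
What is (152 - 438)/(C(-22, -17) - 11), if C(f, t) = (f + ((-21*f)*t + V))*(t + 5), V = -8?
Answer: -286/94597 ≈ -0.0030234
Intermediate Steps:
C(f, t) = (5 + t)*(-8 + f - 21*f*t) (C(f, t) = (f + ((-21*f)*t - 8))*(t + 5) = (f + (-21*f*t - 8))*(5 + t) = (f + (-8 - 21*f*t))*(5 + t) = (-8 + f - 21*f*t)*(5 + t) = (5 + t)*(-8 + f - 21*f*t))
(152 - 438)/(C(-22, -17) - 11) = (152 - 438)/((-40 - 8*(-17) + 5*(-22) - 104*(-22)*(-17) - 21*(-22)*(-17)**2) - 11) = -286/((-40 + 136 - 110 - 38896 - 21*(-22)*289) - 11) = -286/((-40 + 136 - 110 - 38896 + 133518) - 11) = -286/(94608 - 11) = -286/94597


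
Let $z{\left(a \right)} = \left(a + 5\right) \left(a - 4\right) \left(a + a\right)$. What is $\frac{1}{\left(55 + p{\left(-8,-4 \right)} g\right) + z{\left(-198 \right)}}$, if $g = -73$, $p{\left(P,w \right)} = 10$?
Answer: $- \frac{1}{15439131} \approx -6.477 \cdot 10^{-8}$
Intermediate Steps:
$z{\left(a \right)} = 2 a \left(-4 + a\right) \left(5 + a\right)$ ($z{\left(a \right)} = \left(5 + a\right) \left(-4 + a\right) 2 a = \left(-4 + a\right) \left(5 + a\right) 2 a = 2 a \left(-4 + a\right) \left(5 + a\right)$)
$\frac{1}{\left(55 + p{\left(-8,-4 \right)} g\right) + z{\left(-198 \right)}} = \frac{1}{\left(55 + 10 \left(-73\right)\right) + 2 \left(-198\right) \left(-20 - 198 + \left(-198\right)^{2}\right)} = \frac{1}{\left(55 - 730\right) + 2 \left(-198\right) \left(-20 - 198 + 39204\right)} = \frac{1}{-675 + 2 \left(-198\right) 38986} = \frac{1}{-675 - 15438456} = \frac{1}{-15439131} = - \frac{1}{15439131}$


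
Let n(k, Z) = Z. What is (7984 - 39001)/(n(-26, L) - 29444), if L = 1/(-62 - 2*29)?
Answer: 3722040/3533281 ≈ 1.0534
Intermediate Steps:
L = -1/120 (L = 1/(-62 - 58) = 1/(-120) = -1/120 ≈ -0.0083333)
(7984 - 39001)/(n(-26, L) - 29444) = (7984 - 39001)/(-1/120 - 29444) = -31017/(-3533281/120) = -31017*(-120/3533281) = 3722040/3533281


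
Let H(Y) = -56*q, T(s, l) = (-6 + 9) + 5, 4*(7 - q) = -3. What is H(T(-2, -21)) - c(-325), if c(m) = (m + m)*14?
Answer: 8666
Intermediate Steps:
q = 31/4 (q = 7 - ¼*(-3) = 7 + ¾ = 31/4 ≈ 7.7500)
T(s, l) = 8 (T(s, l) = 3 + 5 = 8)
H(Y) = -434 (H(Y) = -56*31/4 = -434)
c(m) = 28*m (c(m) = (2*m)*14 = 28*m)
H(T(-2, -21)) - c(-325) = -434 - 28*(-325) = -434 - 1*(-9100) = -434 + 9100 = 8666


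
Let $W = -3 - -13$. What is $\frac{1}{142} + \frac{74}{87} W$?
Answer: $\frac{105167}{12354} \approx 8.5128$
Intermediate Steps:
$W = 10$ ($W = -3 + 13 = 10$)
$\frac{1}{142} + \frac{74}{87} W = \frac{1}{142} + \frac{74}{87} \cdot 10 = \frac{1}{142} + \frac{740}{87} = \frac{105167}{12354}$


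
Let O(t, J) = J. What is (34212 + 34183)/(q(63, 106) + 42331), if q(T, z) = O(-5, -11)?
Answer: 13679/8464 ≈ 1.6161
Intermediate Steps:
q(T, z) = -11
(34212 + 34183)/(q(63, 106) + 42331) = (34212 + 34183)/(-11 + 42331) = 68395/42320 = 68395*(1/42320) = 13679/8464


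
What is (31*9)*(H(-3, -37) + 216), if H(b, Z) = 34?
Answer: 69750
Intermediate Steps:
(31*9)*(H(-3, -37) + 216) = (31*9)*(34 + 216) = 279*250 = 69750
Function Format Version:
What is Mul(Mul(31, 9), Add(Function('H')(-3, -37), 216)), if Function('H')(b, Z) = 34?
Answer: 69750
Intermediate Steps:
Mul(Mul(31, 9), Add(Function('H')(-3, -37), 216)) = Mul(Mul(31, 9), Add(34, 216)) = Mul(279, 250) = 69750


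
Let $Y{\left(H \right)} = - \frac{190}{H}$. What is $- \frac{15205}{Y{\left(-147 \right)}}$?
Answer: $- \frac{447027}{38} \approx -11764.0$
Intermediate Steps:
$- \frac{15205}{Y{\left(-147 \right)}} = - \frac{15205}{\left(-190\right) \frac{1}{-147}} = - \frac{15205}{\left(-190\right) \left(- \frac{1}{147}\right)} = - \frac{15205}{\frac{190}{147}} = \left(-15205\right) \frac{147}{190} = - \frac{447027}{38}$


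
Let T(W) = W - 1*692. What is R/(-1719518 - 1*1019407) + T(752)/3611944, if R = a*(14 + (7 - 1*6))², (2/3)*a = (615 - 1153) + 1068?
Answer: -102527325/1570292654 ≈ -0.065292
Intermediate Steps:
a = 795 (a = 3*((615 - 1153) + 1068)/2 = 3*(-538 + 1068)/2 = (3/2)*530 = 795)
R = 178875 (R = 795*(14 + (7 - 1*6))² = 795*(14 + (7 - 6))² = 795*(14 + 1)² = 795*15² = 795*225 = 178875)
T(W) = -692 + W (T(W) = W - 692 = -692 + W)
R/(-1719518 - 1*1019407) + T(752)/3611944 = 178875/(-1719518 - 1*1019407) + (-692 + 752)/3611944 = 178875/(-1719518 - 1019407) + 60*(1/3611944) = 178875/(-2738925) + 15/902986 = 178875*(-1/2738925) + 15/902986 = -795/12173 + 15/902986 = -102527325/1570292654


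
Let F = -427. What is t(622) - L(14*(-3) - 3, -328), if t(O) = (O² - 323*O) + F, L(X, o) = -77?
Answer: 185628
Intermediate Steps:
t(O) = -427 + O² - 323*O (t(O) = (O² - 323*O) - 427 = -427 + O² - 323*O)
t(622) - L(14*(-3) - 3, -328) = (-427 + 622² - 323*622) - 1*(-77) = (-427 + 386884 - 200906) + 77 = 185551 + 77 = 185628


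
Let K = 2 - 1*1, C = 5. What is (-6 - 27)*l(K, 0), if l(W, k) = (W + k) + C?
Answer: -198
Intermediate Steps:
K = 1 (K = 2 - 1 = 1)
l(W, k) = 5 + W + k (l(W, k) = (W + k) + 5 = 5 + W + k)
(-6 - 27)*l(K, 0) = (-6 - 27)*(5 + 1 + 0) = -33*6 = -198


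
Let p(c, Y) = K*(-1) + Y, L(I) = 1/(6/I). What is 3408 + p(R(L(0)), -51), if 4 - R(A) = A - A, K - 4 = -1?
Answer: 3354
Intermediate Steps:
K = 3 (K = 4 - 1 = 3)
L(I) = I/6
R(A) = 4 (R(A) = 4 - (A - A) = 4 - 1*0 = 4 + 0 = 4)
p(c, Y) = -3 + Y (p(c, Y) = 3*(-1) + Y = -3 + Y)
3408 + p(R(L(0)), -51) = 3408 + (-3 - 51) = 3408 - 54 = 3354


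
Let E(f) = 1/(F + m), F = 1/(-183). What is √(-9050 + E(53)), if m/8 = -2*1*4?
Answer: I*√1241611182929/11713 ≈ 95.132*I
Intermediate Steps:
F = -1/183 ≈ -0.0054645
m = -64 (m = 8*(-2*1*4) = 8*(-2*4) = 8*(-8) = -64)
E(f) = -183/11713 (E(f) = 1/(-1/183 - 64) = 1/(-11713/183) = -183/11713)
√(-9050 + E(53)) = √(-9050 - 183/11713) = √(-106002833/11713) = I*√1241611182929/11713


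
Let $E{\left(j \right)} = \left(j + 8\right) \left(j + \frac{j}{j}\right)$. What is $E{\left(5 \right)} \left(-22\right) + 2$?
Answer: $-1714$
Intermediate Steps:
$E{\left(j \right)} = \left(1 + j\right) \left(8 + j\right)$ ($E{\left(j \right)} = \left(8 + j\right) \left(j + 1\right) = \left(8 + j\right) \left(1 + j\right) = \left(1 + j\right) \left(8 + j\right)$)
$E{\left(5 \right)} \left(-22\right) + 2 = \left(8 + 5^{2} + 9 \cdot 5\right) \left(-22\right) + 2 = \left(8 + 25 + 45\right) \left(-22\right) + 2 = 78 \left(-22\right) + 2 = -1716 + 2 = -1714$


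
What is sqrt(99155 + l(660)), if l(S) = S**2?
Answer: sqrt(534755) ≈ 731.27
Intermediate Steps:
sqrt(99155 + l(660)) = sqrt(99155 + 660**2) = sqrt(99155 + 435600) = sqrt(534755)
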